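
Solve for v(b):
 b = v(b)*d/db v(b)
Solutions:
 v(b) = -sqrt(C1 + b^2)
 v(b) = sqrt(C1 + b^2)


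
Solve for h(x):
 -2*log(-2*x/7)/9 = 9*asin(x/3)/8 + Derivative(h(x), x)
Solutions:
 h(x) = C1 - 2*x*log(-x)/9 - 9*x*asin(x/3)/8 - 2*x*log(2)/9 + 2*x/9 + 2*x*log(7)/9 - 9*sqrt(9 - x^2)/8


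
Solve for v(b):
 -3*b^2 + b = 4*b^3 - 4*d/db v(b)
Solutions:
 v(b) = C1 + b^4/4 + b^3/4 - b^2/8


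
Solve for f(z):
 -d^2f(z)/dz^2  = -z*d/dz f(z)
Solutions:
 f(z) = C1 + C2*erfi(sqrt(2)*z/2)


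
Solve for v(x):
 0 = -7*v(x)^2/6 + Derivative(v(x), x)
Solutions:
 v(x) = -6/(C1 + 7*x)


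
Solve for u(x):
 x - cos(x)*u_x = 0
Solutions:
 u(x) = C1 + Integral(x/cos(x), x)


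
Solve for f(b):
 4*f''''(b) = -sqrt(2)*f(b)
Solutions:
 f(b) = (C1*sin(2^(1/8)*b/2) + C2*cos(2^(1/8)*b/2))*exp(-2^(1/8)*b/2) + (C3*sin(2^(1/8)*b/2) + C4*cos(2^(1/8)*b/2))*exp(2^(1/8)*b/2)


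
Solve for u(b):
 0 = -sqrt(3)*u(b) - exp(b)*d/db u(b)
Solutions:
 u(b) = C1*exp(sqrt(3)*exp(-b))


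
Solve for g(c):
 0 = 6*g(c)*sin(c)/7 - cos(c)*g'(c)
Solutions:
 g(c) = C1/cos(c)^(6/7)


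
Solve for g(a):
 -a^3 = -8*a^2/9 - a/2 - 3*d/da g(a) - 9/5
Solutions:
 g(a) = C1 + a^4/12 - 8*a^3/81 - a^2/12 - 3*a/5


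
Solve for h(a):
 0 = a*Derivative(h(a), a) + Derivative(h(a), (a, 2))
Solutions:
 h(a) = C1 + C2*erf(sqrt(2)*a/2)


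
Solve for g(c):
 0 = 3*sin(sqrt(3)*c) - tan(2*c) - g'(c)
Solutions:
 g(c) = C1 + log(cos(2*c))/2 - sqrt(3)*cos(sqrt(3)*c)


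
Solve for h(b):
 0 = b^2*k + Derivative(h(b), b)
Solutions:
 h(b) = C1 - b^3*k/3


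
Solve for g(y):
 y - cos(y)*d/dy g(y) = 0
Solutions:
 g(y) = C1 + Integral(y/cos(y), y)


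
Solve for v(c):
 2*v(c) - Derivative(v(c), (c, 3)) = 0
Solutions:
 v(c) = C3*exp(2^(1/3)*c) + (C1*sin(2^(1/3)*sqrt(3)*c/2) + C2*cos(2^(1/3)*sqrt(3)*c/2))*exp(-2^(1/3)*c/2)


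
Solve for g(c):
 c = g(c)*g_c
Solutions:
 g(c) = -sqrt(C1 + c^2)
 g(c) = sqrt(C1 + c^2)


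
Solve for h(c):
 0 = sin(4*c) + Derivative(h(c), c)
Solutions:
 h(c) = C1 + cos(4*c)/4


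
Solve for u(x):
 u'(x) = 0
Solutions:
 u(x) = C1


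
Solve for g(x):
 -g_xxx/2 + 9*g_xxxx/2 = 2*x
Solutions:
 g(x) = C1 + C2*x + C3*x^2 + C4*exp(x/9) - x^4/6 - 6*x^3


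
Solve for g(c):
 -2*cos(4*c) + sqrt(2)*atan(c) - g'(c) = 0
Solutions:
 g(c) = C1 + sqrt(2)*(c*atan(c) - log(c^2 + 1)/2) - sin(4*c)/2


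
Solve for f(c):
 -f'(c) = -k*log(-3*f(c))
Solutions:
 Integral(1/(log(-_y) + log(3)), (_y, f(c))) = C1 + c*k


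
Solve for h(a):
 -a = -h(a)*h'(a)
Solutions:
 h(a) = -sqrt(C1 + a^2)
 h(a) = sqrt(C1 + a^2)


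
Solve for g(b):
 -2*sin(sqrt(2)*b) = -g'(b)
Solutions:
 g(b) = C1 - sqrt(2)*cos(sqrt(2)*b)


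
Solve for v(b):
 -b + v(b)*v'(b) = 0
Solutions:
 v(b) = -sqrt(C1 + b^2)
 v(b) = sqrt(C1 + b^2)


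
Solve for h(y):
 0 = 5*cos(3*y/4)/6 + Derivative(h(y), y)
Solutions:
 h(y) = C1 - 10*sin(3*y/4)/9


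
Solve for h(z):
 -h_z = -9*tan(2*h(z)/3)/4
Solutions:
 h(z) = -3*asin(C1*exp(3*z/2))/2 + 3*pi/2
 h(z) = 3*asin(C1*exp(3*z/2))/2


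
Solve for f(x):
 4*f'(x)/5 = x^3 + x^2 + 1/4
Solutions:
 f(x) = C1 + 5*x^4/16 + 5*x^3/12 + 5*x/16


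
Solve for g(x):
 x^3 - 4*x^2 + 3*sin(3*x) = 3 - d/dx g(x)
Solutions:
 g(x) = C1 - x^4/4 + 4*x^3/3 + 3*x + cos(3*x)


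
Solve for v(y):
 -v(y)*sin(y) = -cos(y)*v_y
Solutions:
 v(y) = C1/cos(y)


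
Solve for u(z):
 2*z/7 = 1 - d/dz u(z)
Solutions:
 u(z) = C1 - z^2/7 + z


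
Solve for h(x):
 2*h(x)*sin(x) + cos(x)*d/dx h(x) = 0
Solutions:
 h(x) = C1*cos(x)^2


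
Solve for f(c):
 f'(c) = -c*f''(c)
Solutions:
 f(c) = C1 + C2*log(c)


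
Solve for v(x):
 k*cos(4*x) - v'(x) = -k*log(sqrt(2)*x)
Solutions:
 v(x) = C1 + k*(2*x*log(x) - 2*x + x*log(2) + sin(4*x)/2)/2


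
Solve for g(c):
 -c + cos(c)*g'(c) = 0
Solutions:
 g(c) = C1 + Integral(c/cos(c), c)


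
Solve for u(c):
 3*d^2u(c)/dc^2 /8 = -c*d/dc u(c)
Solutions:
 u(c) = C1 + C2*erf(2*sqrt(3)*c/3)


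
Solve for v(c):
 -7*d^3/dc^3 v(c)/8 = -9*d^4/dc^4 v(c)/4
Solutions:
 v(c) = C1 + C2*c + C3*c^2 + C4*exp(7*c/18)


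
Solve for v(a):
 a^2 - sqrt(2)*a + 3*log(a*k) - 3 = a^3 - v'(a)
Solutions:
 v(a) = C1 + a^4/4 - a^3/3 + sqrt(2)*a^2/2 - 3*a*log(a*k) + 6*a


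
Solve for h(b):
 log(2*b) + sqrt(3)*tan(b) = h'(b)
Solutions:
 h(b) = C1 + b*log(b) - b + b*log(2) - sqrt(3)*log(cos(b))


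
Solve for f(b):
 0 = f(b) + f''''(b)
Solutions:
 f(b) = (C1*sin(sqrt(2)*b/2) + C2*cos(sqrt(2)*b/2))*exp(-sqrt(2)*b/2) + (C3*sin(sqrt(2)*b/2) + C4*cos(sqrt(2)*b/2))*exp(sqrt(2)*b/2)


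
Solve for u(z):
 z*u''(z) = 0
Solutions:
 u(z) = C1 + C2*z


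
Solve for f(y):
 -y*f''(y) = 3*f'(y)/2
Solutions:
 f(y) = C1 + C2/sqrt(y)


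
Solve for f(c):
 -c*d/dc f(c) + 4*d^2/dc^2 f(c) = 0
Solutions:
 f(c) = C1 + C2*erfi(sqrt(2)*c/4)


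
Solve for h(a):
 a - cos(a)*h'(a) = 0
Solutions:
 h(a) = C1 + Integral(a/cos(a), a)


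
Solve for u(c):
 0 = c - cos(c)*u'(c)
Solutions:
 u(c) = C1 + Integral(c/cos(c), c)


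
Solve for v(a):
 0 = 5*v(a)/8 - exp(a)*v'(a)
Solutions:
 v(a) = C1*exp(-5*exp(-a)/8)


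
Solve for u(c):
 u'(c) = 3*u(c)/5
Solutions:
 u(c) = C1*exp(3*c/5)


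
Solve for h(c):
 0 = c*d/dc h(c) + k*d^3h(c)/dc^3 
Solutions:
 h(c) = C1 + Integral(C2*airyai(c*(-1/k)^(1/3)) + C3*airybi(c*(-1/k)^(1/3)), c)


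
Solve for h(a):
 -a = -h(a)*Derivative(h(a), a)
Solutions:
 h(a) = -sqrt(C1 + a^2)
 h(a) = sqrt(C1 + a^2)


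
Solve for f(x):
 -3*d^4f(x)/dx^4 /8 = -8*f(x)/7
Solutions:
 f(x) = C1*exp(-2*sqrt(2)*21^(3/4)*x/21) + C2*exp(2*sqrt(2)*21^(3/4)*x/21) + C3*sin(2*sqrt(2)*21^(3/4)*x/21) + C4*cos(2*sqrt(2)*21^(3/4)*x/21)


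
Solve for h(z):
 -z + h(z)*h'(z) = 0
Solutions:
 h(z) = -sqrt(C1 + z^2)
 h(z) = sqrt(C1 + z^2)


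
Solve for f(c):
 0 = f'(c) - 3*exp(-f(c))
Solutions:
 f(c) = log(C1 + 3*c)


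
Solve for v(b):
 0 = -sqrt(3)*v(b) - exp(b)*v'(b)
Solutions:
 v(b) = C1*exp(sqrt(3)*exp(-b))


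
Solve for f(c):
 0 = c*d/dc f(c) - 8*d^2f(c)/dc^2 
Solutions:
 f(c) = C1 + C2*erfi(c/4)


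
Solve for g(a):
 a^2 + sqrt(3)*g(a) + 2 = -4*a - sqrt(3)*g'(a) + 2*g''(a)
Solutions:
 g(a) = C1*exp(a*(sqrt(3) + sqrt(3 + 8*sqrt(3)))/4) + C2*exp(a*(-sqrt(3 + 8*sqrt(3)) + sqrt(3))/4) - sqrt(3)*a^2/3 - 2*sqrt(3)*a/3 - 4/3


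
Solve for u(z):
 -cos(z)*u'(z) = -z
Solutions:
 u(z) = C1 + Integral(z/cos(z), z)


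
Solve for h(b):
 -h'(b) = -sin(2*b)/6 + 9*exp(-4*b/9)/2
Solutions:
 h(b) = C1 - cos(2*b)/12 + 81*exp(-4*b/9)/8


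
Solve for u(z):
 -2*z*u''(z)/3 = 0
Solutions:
 u(z) = C1 + C2*z


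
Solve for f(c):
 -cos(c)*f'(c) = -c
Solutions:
 f(c) = C1 + Integral(c/cos(c), c)


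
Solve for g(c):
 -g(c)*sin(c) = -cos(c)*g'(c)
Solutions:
 g(c) = C1/cos(c)


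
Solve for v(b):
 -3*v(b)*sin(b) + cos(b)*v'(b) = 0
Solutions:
 v(b) = C1/cos(b)^3


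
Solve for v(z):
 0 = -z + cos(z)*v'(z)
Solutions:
 v(z) = C1 + Integral(z/cos(z), z)


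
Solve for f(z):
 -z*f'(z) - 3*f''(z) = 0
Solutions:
 f(z) = C1 + C2*erf(sqrt(6)*z/6)


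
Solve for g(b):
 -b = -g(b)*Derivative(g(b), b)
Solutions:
 g(b) = -sqrt(C1 + b^2)
 g(b) = sqrt(C1 + b^2)


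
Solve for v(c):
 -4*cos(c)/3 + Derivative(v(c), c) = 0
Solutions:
 v(c) = C1 + 4*sin(c)/3


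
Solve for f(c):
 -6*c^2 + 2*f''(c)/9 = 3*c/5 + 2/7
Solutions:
 f(c) = C1 + C2*c + 9*c^4/4 + 9*c^3/20 + 9*c^2/14


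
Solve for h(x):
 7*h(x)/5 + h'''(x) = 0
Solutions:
 h(x) = C3*exp(-5^(2/3)*7^(1/3)*x/5) + (C1*sin(sqrt(3)*5^(2/3)*7^(1/3)*x/10) + C2*cos(sqrt(3)*5^(2/3)*7^(1/3)*x/10))*exp(5^(2/3)*7^(1/3)*x/10)


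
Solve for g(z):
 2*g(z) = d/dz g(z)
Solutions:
 g(z) = C1*exp(2*z)


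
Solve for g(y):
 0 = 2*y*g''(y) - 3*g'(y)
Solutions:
 g(y) = C1 + C2*y^(5/2)


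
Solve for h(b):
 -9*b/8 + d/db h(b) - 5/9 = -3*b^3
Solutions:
 h(b) = C1 - 3*b^4/4 + 9*b^2/16 + 5*b/9


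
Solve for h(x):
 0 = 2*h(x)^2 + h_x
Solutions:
 h(x) = 1/(C1 + 2*x)


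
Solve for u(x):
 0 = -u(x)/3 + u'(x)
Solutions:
 u(x) = C1*exp(x/3)


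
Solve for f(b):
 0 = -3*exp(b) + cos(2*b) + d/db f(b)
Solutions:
 f(b) = C1 + 3*exp(b) - sin(2*b)/2


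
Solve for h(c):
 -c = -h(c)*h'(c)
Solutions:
 h(c) = -sqrt(C1 + c^2)
 h(c) = sqrt(C1 + c^2)


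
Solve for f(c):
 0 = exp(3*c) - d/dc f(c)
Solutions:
 f(c) = C1 + exp(3*c)/3


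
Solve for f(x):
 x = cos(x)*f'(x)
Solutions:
 f(x) = C1 + Integral(x/cos(x), x)


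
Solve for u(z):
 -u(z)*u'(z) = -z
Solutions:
 u(z) = -sqrt(C1 + z^2)
 u(z) = sqrt(C1 + z^2)


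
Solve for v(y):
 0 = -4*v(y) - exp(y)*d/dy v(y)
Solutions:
 v(y) = C1*exp(4*exp(-y))


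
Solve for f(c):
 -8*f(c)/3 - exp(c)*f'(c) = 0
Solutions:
 f(c) = C1*exp(8*exp(-c)/3)


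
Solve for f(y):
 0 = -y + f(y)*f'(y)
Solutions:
 f(y) = -sqrt(C1 + y^2)
 f(y) = sqrt(C1 + y^2)


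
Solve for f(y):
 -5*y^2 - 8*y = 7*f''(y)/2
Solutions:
 f(y) = C1 + C2*y - 5*y^4/42 - 8*y^3/21


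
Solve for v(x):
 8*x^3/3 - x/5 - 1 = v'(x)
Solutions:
 v(x) = C1 + 2*x^4/3 - x^2/10 - x


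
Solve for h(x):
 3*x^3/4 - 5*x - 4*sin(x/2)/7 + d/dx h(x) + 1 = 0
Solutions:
 h(x) = C1 - 3*x^4/16 + 5*x^2/2 - x - 8*cos(x/2)/7


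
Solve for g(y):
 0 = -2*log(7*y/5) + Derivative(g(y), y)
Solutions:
 g(y) = C1 + 2*y*log(y) - 2*y + y*log(49/25)


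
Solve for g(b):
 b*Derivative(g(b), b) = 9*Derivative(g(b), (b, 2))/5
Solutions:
 g(b) = C1 + C2*erfi(sqrt(10)*b/6)


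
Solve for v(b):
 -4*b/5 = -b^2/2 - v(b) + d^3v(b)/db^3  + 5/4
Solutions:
 v(b) = C3*exp(b) - b^2/2 + 4*b/5 + (C1*sin(sqrt(3)*b/2) + C2*cos(sqrt(3)*b/2))*exp(-b/2) + 5/4


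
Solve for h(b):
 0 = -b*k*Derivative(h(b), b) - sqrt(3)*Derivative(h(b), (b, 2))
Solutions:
 h(b) = Piecewise((-sqrt(2)*3^(1/4)*sqrt(pi)*C1*erf(sqrt(2)*3^(3/4)*b*sqrt(k)/6)/(2*sqrt(k)) - C2, (k > 0) | (k < 0)), (-C1*b - C2, True))


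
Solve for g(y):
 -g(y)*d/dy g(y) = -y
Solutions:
 g(y) = -sqrt(C1 + y^2)
 g(y) = sqrt(C1 + y^2)


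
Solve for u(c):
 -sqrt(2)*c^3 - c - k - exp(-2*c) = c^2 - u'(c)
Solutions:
 u(c) = C1 + sqrt(2)*c^4/4 + c^3/3 + c^2/2 + c*k - exp(-2*c)/2


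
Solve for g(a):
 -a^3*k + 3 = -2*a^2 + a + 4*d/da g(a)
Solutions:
 g(a) = C1 - a^4*k/16 + a^3/6 - a^2/8 + 3*a/4


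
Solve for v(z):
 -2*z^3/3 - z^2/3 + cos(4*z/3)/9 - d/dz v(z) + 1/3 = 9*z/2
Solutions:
 v(z) = C1 - z^4/6 - z^3/9 - 9*z^2/4 + z/3 + sin(4*z/3)/12


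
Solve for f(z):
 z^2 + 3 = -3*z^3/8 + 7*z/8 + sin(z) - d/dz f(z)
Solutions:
 f(z) = C1 - 3*z^4/32 - z^3/3 + 7*z^2/16 - 3*z - cos(z)


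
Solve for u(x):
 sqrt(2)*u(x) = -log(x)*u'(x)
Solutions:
 u(x) = C1*exp(-sqrt(2)*li(x))


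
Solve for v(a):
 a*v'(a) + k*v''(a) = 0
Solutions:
 v(a) = C1 + C2*sqrt(k)*erf(sqrt(2)*a*sqrt(1/k)/2)


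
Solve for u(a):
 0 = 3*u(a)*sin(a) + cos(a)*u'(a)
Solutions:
 u(a) = C1*cos(a)^3


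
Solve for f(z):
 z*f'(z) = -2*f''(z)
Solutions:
 f(z) = C1 + C2*erf(z/2)


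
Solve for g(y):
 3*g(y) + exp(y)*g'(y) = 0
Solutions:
 g(y) = C1*exp(3*exp(-y))


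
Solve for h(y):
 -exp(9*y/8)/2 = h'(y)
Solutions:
 h(y) = C1 - 4*exp(9*y/8)/9


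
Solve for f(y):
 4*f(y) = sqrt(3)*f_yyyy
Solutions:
 f(y) = C1*exp(-sqrt(2)*3^(7/8)*y/3) + C2*exp(sqrt(2)*3^(7/8)*y/3) + C3*sin(sqrt(2)*3^(7/8)*y/3) + C4*cos(sqrt(2)*3^(7/8)*y/3)


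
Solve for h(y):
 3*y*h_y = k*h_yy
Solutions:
 h(y) = C1 + C2*erf(sqrt(6)*y*sqrt(-1/k)/2)/sqrt(-1/k)


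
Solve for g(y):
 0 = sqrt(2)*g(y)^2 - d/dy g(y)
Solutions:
 g(y) = -1/(C1 + sqrt(2)*y)


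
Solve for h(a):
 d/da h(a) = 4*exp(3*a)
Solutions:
 h(a) = C1 + 4*exp(3*a)/3


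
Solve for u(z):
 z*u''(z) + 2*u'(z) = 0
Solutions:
 u(z) = C1 + C2/z


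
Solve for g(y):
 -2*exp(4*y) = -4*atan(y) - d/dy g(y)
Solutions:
 g(y) = C1 - 4*y*atan(y) + exp(4*y)/2 + 2*log(y^2 + 1)


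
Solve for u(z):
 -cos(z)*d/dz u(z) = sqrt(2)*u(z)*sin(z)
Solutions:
 u(z) = C1*cos(z)^(sqrt(2))


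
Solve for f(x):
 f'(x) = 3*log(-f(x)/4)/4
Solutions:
 -4*Integral(1/(log(-_y) - 2*log(2)), (_y, f(x)))/3 = C1 - x


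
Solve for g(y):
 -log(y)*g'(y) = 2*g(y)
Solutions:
 g(y) = C1*exp(-2*li(y))


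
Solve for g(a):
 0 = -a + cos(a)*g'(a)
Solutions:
 g(a) = C1 + Integral(a/cos(a), a)


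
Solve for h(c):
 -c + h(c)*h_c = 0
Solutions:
 h(c) = -sqrt(C1 + c^2)
 h(c) = sqrt(C1 + c^2)


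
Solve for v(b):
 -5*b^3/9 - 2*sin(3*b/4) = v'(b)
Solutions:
 v(b) = C1 - 5*b^4/36 + 8*cos(3*b/4)/3


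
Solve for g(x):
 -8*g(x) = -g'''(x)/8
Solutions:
 g(x) = C3*exp(4*x) + (C1*sin(2*sqrt(3)*x) + C2*cos(2*sqrt(3)*x))*exp(-2*x)


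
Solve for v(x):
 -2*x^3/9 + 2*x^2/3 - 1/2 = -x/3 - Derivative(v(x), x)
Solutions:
 v(x) = C1 + x^4/18 - 2*x^3/9 - x^2/6 + x/2


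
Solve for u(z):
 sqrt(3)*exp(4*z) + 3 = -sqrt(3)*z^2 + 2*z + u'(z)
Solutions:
 u(z) = C1 + sqrt(3)*z^3/3 - z^2 + 3*z + sqrt(3)*exp(4*z)/4


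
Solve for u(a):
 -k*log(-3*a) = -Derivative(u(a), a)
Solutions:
 u(a) = C1 + a*k*log(-a) + a*k*(-1 + log(3))


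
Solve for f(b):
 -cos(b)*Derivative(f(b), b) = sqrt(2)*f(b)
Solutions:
 f(b) = C1*(sin(b) - 1)^(sqrt(2)/2)/(sin(b) + 1)^(sqrt(2)/2)


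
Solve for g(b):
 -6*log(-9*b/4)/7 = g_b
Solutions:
 g(b) = C1 - 6*b*log(-b)/7 + 6*b*(-2*log(3) + 1 + 2*log(2))/7


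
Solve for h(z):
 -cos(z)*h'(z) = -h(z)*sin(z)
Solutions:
 h(z) = C1/cos(z)


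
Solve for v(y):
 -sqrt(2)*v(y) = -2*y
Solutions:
 v(y) = sqrt(2)*y


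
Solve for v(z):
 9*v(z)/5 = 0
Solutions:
 v(z) = 0


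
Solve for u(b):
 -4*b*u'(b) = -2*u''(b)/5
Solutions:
 u(b) = C1 + C2*erfi(sqrt(5)*b)


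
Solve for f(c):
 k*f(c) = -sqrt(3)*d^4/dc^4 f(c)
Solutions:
 f(c) = C1*exp(-3^(7/8)*c*(-k)^(1/4)/3) + C2*exp(3^(7/8)*c*(-k)^(1/4)/3) + C3*exp(-3^(7/8)*I*c*(-k)^(1/4)/3) + C4*exp(3^(7/8)*I*c*(-k)^(1/4)/3)


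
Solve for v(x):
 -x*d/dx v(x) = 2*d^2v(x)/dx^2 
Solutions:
 v(x) = C1 + C2*erf(x/2)


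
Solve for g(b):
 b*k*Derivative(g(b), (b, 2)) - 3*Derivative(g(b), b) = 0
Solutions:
 g(b) = C1 + b^(((re(k) + 3)*re(k) + im(k)^2)/(re(k)^2 + im(k)^2))*(C2*sin(3*log(b)*Abs(im(k))/(re(k)^2 + im(k)^2)) + C3*cos(3*log(b)*im(k)/(re(k)^2 + im(k)^2)))


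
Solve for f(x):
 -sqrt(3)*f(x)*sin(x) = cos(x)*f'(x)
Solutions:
 f(x) = C1*cos(x)^(sqrt(3))


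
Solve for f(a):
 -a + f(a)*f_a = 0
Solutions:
 f(a) = -sqrt(C1 + a^2)
 f(a) = sqrt(C1 + a^2)


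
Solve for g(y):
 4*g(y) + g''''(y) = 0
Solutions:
 g(y) = (C1*sin(y) + C2*cos(y))*exp(-y) + (C3*sin(y) + C4*cos(y))*exp(y)


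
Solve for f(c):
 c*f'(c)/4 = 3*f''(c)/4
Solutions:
 f(c) = C1 + C2*erfi(sqrt(6)*c/6)


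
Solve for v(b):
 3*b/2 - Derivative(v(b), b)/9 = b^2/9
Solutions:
 v(b) = C1 - b^3/3 + 27*b^2/4


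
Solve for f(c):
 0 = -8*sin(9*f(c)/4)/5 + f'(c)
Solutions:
 -8*c/5 + 2*log(cos(9*f(c)/4) - 1)/9 - 2*log(cos(9*f(c)/4) + 1)/9 = C1


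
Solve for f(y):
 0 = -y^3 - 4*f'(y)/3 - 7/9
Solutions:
 f(y) = C1 - 3*y^4/16 - 7*y/12


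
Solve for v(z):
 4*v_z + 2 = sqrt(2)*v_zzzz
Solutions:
 v(z) = C1 + C4*exp(sqrt(2)*z) - z/2 + (C2*sin(sqrt(6)*z/2) + C3*cos(sqrt(6)*z/2))*exp(-sqrt(2)*z/2)


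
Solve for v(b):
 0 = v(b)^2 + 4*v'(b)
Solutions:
 v(b) = 4/(C1 + b)


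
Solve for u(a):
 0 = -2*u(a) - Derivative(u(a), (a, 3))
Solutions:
 u(a) = C3*exp(-2^(1/3)*a) + (C1*sin(2^(1/3)*sqrt(3)*a/2) + C2*cos(2^(1/3)*sqrt(3)*a/2))*exp(2^(1/3)*a/2)


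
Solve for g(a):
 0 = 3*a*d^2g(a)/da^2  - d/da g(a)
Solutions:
 g(a) = C1 + C2*a^(4/3)


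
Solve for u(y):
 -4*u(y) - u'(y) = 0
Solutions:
 u(y) = C1*exp(-4*y)


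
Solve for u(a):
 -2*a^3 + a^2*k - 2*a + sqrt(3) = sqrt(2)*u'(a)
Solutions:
 u(a) = C1 - sqrt(2)*a^4/4 + sqrt(2)*a^3*k/6 - sqrt(2)*a^2/2 + sqrt(6)*a/2


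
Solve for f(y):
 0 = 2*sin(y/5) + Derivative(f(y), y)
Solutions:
 f(y) = C1 + 10*cos(y/5)


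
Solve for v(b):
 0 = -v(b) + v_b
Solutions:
 v(b) = C1*exp(b)


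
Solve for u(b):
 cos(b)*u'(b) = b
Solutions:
 u(b) = C1 + Integral(b/cos(b), b)


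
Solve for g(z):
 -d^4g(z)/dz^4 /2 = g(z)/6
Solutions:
 g(z) = (C1*sin(sqrt(2)*3^(3/4)*z/6) + C2*cos(sqrt(2)*3^(3/4)*z/6))*exp(-sqrt(2)*3^(3/4)*z/6) + (C3*sin(sqrt(2)*3^(3/4)*z/6) + C4*cos(sqrt(2)*3^(3/4)*z/6))*exp(sqrt(2)*3^(3/4)*z/6)


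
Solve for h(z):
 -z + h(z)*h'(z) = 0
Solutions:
 h(z) = -sqrt(C1 + z^2)
 h(z) = sqrt(C1 + z^2)


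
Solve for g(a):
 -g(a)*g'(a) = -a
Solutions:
 g(a) = -sqrt(C1 + a^2)
 g(a) = sqrt(C1 + a^2)


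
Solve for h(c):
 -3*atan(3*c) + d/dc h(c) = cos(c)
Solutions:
 h(c) = C1 + 3*c*atan(3*c) - log(9*c^2 + 1)/2 + sin(c)


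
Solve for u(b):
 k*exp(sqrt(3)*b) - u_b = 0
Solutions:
 u(b) = C1 + sqrt(3)*k*exp(sqrt(3)*b)/3


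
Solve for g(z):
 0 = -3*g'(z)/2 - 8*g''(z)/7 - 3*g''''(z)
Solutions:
 g(z) = C1 + C2*exp(-14^(1/3)*z*(-(1323 + sqrt(1807673))^(1/3) + 16*14^(1/3)/(1323 + sqrt(1807673))^(1/3))/84)*sin(14^(1/3)*sqrt(3)*z*(16*14^(1/3)/(1323 + sqrt(1807673))^(1/3) + (1323 + sqrt(1807673))^(1/3))/84) + C3*exp(-14^(1/3)*z*(-(1323 + sqrt(1807673))^(1/3) + 16*14^(1/3)/(1323 + sqrt(1807673))^(1/3))/84)*cos(14^(1/3)*sqrt(3)*z*(16*14^(1/3)/(1323 + sqrt(1807673))^(1/3) + (1323 + sqrt(1807673))^(1/3))/84) + C4*exp(14^(1/3)*z*(-(1323 + sqrt(1807673))^(1/3) + 16*14^(1/3)/(1323 + sqrt(1807673))^(1/3))/42)


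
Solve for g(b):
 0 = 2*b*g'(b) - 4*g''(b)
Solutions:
 g(b) = C1 + C2*erfi(b/2)


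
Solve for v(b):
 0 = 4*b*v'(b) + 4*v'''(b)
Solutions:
 v(b) = C1 + Integral(C2*airyai(-b) + C3*airybi(-b), b)


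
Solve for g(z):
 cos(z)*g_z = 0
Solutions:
 g(z) = C1


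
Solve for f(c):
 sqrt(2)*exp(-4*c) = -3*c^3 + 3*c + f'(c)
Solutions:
 f(c) = C1 + 3*c^4/4 - 3*c^2/2 - sqrt(2)*exp(-4*c)/4


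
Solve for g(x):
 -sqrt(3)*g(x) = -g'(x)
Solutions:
 g(x) = C1*exp(sqrt(3)*x)


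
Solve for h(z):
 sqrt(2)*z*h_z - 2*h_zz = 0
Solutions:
 h(z) = C1 + C2*erfi(2^(1/4)*z/2)


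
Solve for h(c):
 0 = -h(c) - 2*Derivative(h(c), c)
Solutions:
 h(c) = C1*exp(-c/2)


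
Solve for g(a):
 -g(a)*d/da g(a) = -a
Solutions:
 g(a) = -sqrt(C1 + a^2)
 g(a) = sqrt(C1 + a^2)


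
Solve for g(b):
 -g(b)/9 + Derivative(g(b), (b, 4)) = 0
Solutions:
 g(b) = C1*exp(-sqrt(3)*b/3) + C2*exp(sqrt(3)*b/3) + C3*sin(sqrt(3)*b/3) + C4*cos(sqrt(3)*b/3)


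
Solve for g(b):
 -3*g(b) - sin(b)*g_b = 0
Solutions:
 g(b) = C1*(cos(b) + 1)^(3/2)/(cos(b) - 1)^(3/2)


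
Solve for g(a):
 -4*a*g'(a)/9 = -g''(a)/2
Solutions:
 g(a) = C1 + C2*erfi(2*a/3)


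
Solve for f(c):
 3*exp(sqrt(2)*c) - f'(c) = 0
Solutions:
 f(c) = C1 + 3*sqrt(2)*exp(sqrt(2)*c)/2


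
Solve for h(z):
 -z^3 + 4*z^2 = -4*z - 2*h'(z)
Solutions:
 h(z) = C1 + z^4/8 - 2*z^3/3 - z^2


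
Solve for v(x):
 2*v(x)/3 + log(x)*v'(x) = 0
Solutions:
 v(x) = C1*exp(-2*li(x)/3)


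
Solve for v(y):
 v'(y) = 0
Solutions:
 v(y) = C1


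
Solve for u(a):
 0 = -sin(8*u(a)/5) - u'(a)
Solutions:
 a + 5*log(cos(8*u(a)/5) - 1)/16 - 5*log(cos(8*u(a)/5) + 1)/16 = C1


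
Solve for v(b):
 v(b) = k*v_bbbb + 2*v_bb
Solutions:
 v(b) = C1*exp(-b*sqrt((-sqrt(k + 1) - 1)/k)) + C2*exp(b*sqrt((-sqrt(k + 1) - 1)/k)) + C3*exp(-b*sqrt((sqrt(k + 1) - 1)/k)) + C4*exp(b*sqrt((sqrt(k + 1) - 1)/k))


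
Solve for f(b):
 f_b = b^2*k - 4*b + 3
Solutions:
 f(b) = C1 + b^3*k/3 - 2*b^2 + 3*b


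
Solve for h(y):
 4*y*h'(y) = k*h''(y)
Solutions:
 h(y) = C1 + C2*erf(sqrt(2)*y*sqrt(-1/k))/sqrt(-1/k)


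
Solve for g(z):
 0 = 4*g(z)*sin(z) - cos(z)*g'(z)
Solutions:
 g(z) = C1/cos(z)^4


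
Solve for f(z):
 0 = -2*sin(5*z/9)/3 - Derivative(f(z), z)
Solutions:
 f(z) = C1 + 6*cos(5*z/9)/5


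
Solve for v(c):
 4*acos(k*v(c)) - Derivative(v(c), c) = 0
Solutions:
 Integral(1/acos(_y*k), (_y, v(c))) = C1 + 4*c


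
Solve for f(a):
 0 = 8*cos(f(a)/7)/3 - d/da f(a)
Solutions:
 -8*a/3 - 7*log(sin(f(a)/7) - 1)/2 + 7*log(sin(f(a)/7) + 1)/2 = C1


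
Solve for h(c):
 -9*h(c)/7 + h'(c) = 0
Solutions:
 h(c) = C1*exp(9*c/7)


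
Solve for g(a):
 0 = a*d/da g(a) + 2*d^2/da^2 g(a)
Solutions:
 g(a) = C1 + C2*erf(a/2)


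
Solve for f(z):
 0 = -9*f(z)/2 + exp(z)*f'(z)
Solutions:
 f(z) = C1*exp(-9*exp(-z)/2)


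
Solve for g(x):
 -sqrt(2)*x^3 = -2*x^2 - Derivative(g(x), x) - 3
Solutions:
 g(x) = C1 + sqrt(2)*x^4/4 - 2*x^3/3 - 3*x


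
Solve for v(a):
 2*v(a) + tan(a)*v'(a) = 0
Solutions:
 v(a) = C1/sin(a)^2


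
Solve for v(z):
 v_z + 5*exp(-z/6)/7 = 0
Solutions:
 v(z) = C1 + 30*exp(-z/6)/7


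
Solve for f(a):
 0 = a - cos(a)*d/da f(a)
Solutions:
 f(a) = C1 + Integral(a/cos(a), a)


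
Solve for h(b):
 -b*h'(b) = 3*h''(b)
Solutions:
 h(b) = C1 + C2*erf(sqrt(6)*b/6)


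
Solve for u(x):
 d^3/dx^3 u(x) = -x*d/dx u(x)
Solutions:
 u(x) = C1 + Integral(C2*airyai(-x) + C3*airybi(-x), x)


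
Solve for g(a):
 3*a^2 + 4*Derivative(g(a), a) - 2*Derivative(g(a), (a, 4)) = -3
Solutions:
 g(a) = C1 + C4*exp(2^(1/3)*a) - a^3/4 - 3*a/4 + (C2*sin(2^(1/3)*sqrt(3)*a/2) + C3*cos(2^(1/3)*sqrt(3)*a/2))*exp(-2^(1/3)*a/2)


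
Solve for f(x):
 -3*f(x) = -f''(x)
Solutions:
 f(x) = C1*exp(-sqrt(3)*x) + C2*exp(sqrt(3)*x)


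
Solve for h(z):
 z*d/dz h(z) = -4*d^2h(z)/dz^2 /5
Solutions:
 h(z) = C1 + C2*erf(sqrt(10)*z/4)


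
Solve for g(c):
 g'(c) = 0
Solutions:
 g(c) = C1


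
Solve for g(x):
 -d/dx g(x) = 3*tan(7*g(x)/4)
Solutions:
 g(x) = -4*asin(C1*exp(-21*x/4))/7 + 4*pi/7
 g(x) = 4*asin(C1*exp(-21*x/4))/7


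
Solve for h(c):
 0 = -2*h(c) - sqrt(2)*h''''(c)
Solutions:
 h(c) = (C1*sin(2^(5/8)*c/2) + C2*cos(2^(5/8)*c/2))*exp(-2^(5/8)*c/2) + (C3*sin(2^(5/8)*c/2) + C4*cos(2^(5/8)*c/2))*exp(2^(5/8)*c/2)


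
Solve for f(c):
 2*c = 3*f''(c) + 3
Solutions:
 f(c) = C1 + C2*c + c^3/9 - c^2/2


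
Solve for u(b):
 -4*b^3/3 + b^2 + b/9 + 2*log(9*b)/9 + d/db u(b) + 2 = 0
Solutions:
 u(b) = C1 + b^4/3 - b^3/3 - b^2/18 - 2*b*log(b)/9 - 16*b/9 - 4*b*log(3)/9


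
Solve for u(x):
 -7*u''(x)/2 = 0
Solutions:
 u(x) = C1 + C2*x


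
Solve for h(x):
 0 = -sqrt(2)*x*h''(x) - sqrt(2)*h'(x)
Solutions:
 h(x) = C1 + C2*log(x)


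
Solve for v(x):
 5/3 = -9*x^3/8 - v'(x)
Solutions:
 v(x) = C1 - 9*x^4/32 - 5*x/3


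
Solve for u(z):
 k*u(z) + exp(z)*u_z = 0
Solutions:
 u(z) = C1*exp(k*exp(-z))


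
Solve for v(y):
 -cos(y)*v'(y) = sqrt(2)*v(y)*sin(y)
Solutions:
 v(y) = C1*cos(y)^(sqrt(2))


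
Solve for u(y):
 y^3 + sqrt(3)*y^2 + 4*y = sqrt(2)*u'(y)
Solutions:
 u(y) = C1 + sqrt(2)*y^4/8 + sqrt(6)*y^3/6 + sqrt(2)*y^2


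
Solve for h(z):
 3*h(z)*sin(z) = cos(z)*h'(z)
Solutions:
 h(z) = C1/cos(z)^3


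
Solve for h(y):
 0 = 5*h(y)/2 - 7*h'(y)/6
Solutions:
 h(y) = C1*exp(15*y/7)


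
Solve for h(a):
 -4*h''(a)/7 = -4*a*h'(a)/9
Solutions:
 h(a) = C1 + C2*erfi(sqrt(14)*a/6)


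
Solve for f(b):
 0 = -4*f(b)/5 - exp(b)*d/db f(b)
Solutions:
 f(b) = C1*exp(4*exp(-b)/5)


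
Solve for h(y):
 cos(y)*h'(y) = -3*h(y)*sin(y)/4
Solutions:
 h(y) = C1*cos(y)^(3/4)


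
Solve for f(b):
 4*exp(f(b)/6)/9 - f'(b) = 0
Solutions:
 f(b) = 6*log(-1/(C1 + 4*b)) + 6*log(54)


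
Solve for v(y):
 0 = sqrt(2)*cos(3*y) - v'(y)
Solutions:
 v(y) = C1 + sqrt(2)*sin(3*y)/3


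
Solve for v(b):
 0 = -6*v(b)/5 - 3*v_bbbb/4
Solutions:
 v(b) = (C1*sin(2^(1/4)*5^(3/4)*b/5) + C2*cos(2^(1/4)*5^(3/4)*b/5))*exp(-2^(1/4)*5^(3/4)*b/5) + (C3*sin(2^(1/4)*5^(3/4)*b/5) + C4*cos(2^(1/4)*5^(3/4)*b/5))*exp(2^(1/4)*5^(3/4)*b/5)


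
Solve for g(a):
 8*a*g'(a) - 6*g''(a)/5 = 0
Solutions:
 g(a) = C1 + C2*erfi(sqrt(30)*a/3)


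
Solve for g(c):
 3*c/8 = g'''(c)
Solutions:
 g(c) = C1 + C2*c + C3*c^2 + c^4/64


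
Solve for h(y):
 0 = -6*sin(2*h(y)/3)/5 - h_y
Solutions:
 6*y/5 + 3*log(cos(2*h(y)/3) - 1)/4 - 3*log(cos(2*h(y)/3) + 1)/4 = C1


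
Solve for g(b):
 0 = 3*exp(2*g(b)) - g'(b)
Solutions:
 g(b) = log(-sqrt(-1/(C1 + 3*b))) - log(2)/2
 g(b) = log(-1/(C1 + 3*b))/2 - log(2)/2


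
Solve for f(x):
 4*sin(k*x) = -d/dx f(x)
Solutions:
 f(x) = C1 + 4*cos(k*x)/k


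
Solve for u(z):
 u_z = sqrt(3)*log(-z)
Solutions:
 u(z) = C1 + sqrt(3)*z*log(-z) - sqrt(3)*z


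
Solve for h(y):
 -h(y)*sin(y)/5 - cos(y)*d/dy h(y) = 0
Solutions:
 h(y) = C1*cos(y)^(1/5)


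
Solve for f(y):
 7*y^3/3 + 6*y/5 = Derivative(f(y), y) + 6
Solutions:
 f(y) = C1 + 7*y^4/12 + 3*y^2/5 - 6*y


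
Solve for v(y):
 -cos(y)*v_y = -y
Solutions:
 v(y) = C1 + Integral(y/cos(y), y)


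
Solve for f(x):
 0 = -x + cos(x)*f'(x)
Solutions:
 f(x) = C1 + Integral(x/cos(x), x)


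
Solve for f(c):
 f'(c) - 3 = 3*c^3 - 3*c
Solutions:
 f(c) = C1 + 3*c^4/4 - 3*c^2/2 + 3*c


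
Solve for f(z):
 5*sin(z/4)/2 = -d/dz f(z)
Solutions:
 f(z) = C1 + 10*cos(z/4)


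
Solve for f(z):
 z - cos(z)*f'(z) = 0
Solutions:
 f(z) = C1 + Integral(z/cos(z), z)


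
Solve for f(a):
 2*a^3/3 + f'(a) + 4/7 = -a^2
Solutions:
 f(a) = C1 - a^4/6 - a^3/3 - 4*a/7


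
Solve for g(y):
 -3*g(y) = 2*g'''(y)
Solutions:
 g(y) = C3*exp(-2^(2/3)*3^(1/3)*y/2) + (C1*sin(2^(2/3)*3^(5/6)*y/4) + C2*cos(2^(2/3)*3^(5/6)*y/4))*exp(2^(2/3)*3^(1/3)*y/4)


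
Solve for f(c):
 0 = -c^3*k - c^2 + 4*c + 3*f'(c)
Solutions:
 f(c) = C1 + c^4*k/12 + c^3/9 - 2*c^2/3


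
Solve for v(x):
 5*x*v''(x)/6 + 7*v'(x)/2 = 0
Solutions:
 v(x) = C1 + C2/x^(16/5)


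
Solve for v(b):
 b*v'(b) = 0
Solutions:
 v(b) = C1


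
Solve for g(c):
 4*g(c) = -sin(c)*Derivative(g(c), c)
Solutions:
 g(c) = C1*(cos(c)^2 + 2*cos(c) + 1)/(cos(c)^2 - 2*cos(c) + 1)


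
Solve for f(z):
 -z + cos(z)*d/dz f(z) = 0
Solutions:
 f(z) = C1 + Integral(z/cos(z), z)


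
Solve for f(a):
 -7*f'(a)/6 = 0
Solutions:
 f(a) = C1


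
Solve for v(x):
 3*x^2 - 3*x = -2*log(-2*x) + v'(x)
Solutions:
 v(x) = C1 + x^3 - 3*x^2/2 + 2*x*log(-x) + 2*x*(-1 + log(2))


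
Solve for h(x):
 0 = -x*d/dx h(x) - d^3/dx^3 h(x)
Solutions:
 h(x) = C1 + Integral(C2*airyai(-x) + C3*airybi(-x), x)


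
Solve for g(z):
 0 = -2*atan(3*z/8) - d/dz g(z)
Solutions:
 g(z) = C1 - 2*z*atan(3*z/8) + 8*log(9*z^2 + 64)/3


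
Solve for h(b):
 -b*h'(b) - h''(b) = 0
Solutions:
 h(b) = C1 + C2*erf(sqrt(2)*b/2)


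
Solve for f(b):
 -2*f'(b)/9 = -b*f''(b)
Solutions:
 f(b) = C1 + C2*b^(11/9)


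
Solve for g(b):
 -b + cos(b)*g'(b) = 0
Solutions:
 g(b) = C1 + Integral(b/cos(b), b)


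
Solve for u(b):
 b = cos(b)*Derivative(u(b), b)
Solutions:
 u(b) = C1 + Integral(b/cos(b), b)


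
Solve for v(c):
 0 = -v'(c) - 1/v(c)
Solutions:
 v(c) = -sqrt(C1 - 2*c)
 v(c) = sqrt(C1 - 2*c)


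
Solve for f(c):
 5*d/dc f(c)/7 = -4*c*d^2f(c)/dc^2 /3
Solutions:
 f(c) = C1 + C2*c^(13/28)


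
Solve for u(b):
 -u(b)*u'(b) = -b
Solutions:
 u(b) = -sqrt(C1 + b^2)
 u(b) = sqrt(C1 + b^2)


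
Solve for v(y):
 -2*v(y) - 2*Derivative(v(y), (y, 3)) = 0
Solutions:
 v(y) = C3*exp(-y) + (C1*sin(sqrt(3)*y/2) + C2*cos(sqrt(3)*y/2))*exp(y/2)


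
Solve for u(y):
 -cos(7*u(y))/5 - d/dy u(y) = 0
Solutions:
 y/5 - log(sin(7*u(y)) - 1)/14 + log(sin(7*u(y)) + 1)/14 = C1


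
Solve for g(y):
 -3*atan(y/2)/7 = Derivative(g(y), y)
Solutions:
 g(y) = C1 - 3*y*atan(y/2)/7 + 3*log(y^2 + 4)/7


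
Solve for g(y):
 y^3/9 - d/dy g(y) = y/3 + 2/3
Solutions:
 g(y) = C1 + y^4/36 - y^2/6 - 2*y/3


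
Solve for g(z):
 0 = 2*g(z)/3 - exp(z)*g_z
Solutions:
 g(z) = C1*exp(-2*exp(-z)/3)


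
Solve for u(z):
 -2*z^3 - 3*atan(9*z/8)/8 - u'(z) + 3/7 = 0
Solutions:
 u(z) = C1 - z^4/2 - 3*z*atan(9*z/8)/8 + 3*z/7 + log(81*z^2 + 64)/6


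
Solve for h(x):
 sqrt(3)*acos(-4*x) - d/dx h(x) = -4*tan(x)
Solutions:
 h(x) = C1 + sqrt(3)*(x*acos(-4*x) + sqrt(1 - 16*x^2)/4) - 4*log(cos(x))


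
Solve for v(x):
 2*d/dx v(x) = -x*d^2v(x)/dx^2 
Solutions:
 v(x) = C1 + C2/x


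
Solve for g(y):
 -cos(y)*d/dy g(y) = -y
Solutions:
 g(y) = C1 + Integral(y/cos(y), y)


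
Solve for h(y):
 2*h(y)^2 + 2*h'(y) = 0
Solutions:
 h(y) = 1/(C1 + y)


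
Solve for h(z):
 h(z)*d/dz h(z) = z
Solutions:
 h(z) = -sqrt(C1 + z^2)
 h(z) = sqrt(C1 + z^2)


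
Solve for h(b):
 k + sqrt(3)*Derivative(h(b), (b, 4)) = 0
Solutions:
 h(b) = C1 + C2*b + C3*b^2 + C4*b^3 - sqrt(3)*b^4*k/72


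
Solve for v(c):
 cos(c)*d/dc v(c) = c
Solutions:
 v(c) = C1 + Integral(c/cos(c), c)


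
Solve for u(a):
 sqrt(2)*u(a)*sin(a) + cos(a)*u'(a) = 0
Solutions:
 u(a) = C1*cos(a)^(sqrt(2))


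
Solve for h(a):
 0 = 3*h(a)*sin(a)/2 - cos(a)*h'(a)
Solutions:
 h(a) = C1/cos(a)^(3/2)


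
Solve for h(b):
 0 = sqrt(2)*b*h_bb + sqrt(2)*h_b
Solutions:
 h(b) = C1 + C2*log(b)


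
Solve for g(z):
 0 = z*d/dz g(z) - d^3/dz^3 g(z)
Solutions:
 g(z) = C1 + Integral(C2*airyai(z) + C3*airybi(z), z)


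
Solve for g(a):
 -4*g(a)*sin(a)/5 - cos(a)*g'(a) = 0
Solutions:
 g(a) = C1*cos(a)^(4/5)


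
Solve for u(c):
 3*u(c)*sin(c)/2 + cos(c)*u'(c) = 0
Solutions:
 u(c) = C1*cos(c)^(3/2)


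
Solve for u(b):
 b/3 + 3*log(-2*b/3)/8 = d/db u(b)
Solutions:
 u(b) = C1 + b^2/6 + 3*b*log(-b)/8 + 3*b*(-log(3) - 1 + log(2))/8


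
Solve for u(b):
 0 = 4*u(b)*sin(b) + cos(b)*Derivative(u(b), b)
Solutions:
 u(b) = C1*cos(b)^4


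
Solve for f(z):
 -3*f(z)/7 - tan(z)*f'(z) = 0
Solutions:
 f(z) = C1/sin(z)^(3/7)


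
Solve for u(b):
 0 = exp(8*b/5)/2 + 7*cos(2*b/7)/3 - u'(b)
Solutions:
 u(b) = C1 + 5*exp(8*b/5)/16 + 49*sin(2*b/7)/6


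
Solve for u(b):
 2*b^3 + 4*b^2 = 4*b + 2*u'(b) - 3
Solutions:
 u(b) = C1 + b^4/4 + 2*b^3/3 - b^2 + 3*b/2


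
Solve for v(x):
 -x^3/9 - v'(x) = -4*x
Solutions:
 v(x) = C1 - x^4/36 + 2*x^2


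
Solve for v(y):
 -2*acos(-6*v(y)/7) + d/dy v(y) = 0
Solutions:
 Integral(1/acos(-6*_y/7), (_y, v(y))) = C1 + 2*y


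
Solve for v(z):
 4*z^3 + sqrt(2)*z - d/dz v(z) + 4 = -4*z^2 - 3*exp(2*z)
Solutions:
 v(z) = C1 + z^4 + 4*z^3/3 + sqrt(2)*z^2/2 + 4*z + 3*exp(2*z)/2


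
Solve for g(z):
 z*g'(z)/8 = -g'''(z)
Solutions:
 g(z) = C1 + Integral(C2*airyai(-z/2) + C3*airybi(-z/2), z)


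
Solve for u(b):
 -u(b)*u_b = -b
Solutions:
 u(b) = -sqrt(C1 + b^2)
 u(b) = sqrt(C1 + b^2)


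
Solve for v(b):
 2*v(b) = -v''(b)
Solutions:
 v(b) = C1*sin(sqrt(2)*b) + C2*cos(sqrt(2)*b)


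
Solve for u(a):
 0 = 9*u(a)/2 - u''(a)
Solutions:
 u(a) = C1*exp(-3*sqrt(2)*a/2) + C2*exp(3*sqrt(2)*a/2)


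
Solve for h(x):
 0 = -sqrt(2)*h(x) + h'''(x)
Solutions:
 h(x) = C3*exp(2^(1/6)*x) + (C1*sin(2^(1/6)*sqrt(3)*x/2) + C2*cos(2^(1/6)*sqrt(3)*x/2))*exp(-2^(1/6)*x/2)


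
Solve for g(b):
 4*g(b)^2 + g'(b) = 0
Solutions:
 g(b) = 1/(C1 + 4*b)


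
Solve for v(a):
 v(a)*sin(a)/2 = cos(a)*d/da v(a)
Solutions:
 v(a) = C1/sqrt(cos(a))


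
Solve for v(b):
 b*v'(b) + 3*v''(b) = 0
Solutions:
 v(b) = C1 + C2*erf(sqrt(6)*b/6)


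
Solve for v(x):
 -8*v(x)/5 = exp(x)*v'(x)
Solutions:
 v(x) = C1*exp(8*exp(-x)/5)


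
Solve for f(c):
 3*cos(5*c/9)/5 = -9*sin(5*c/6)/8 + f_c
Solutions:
 f(c) = C1 + 27*sin(5*c/9)/25 - 27*cos(5*c/6)/20


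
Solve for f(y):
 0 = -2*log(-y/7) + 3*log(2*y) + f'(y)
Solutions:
 f(y) = C1 - y*log(y) + y*(-log(392) + 1 + 2*I*pi)


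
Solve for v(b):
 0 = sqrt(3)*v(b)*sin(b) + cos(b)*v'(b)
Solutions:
 v(b) = C1*cos(b)^(sqrt(3))


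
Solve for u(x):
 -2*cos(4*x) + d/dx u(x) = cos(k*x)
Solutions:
 u(x) = C1 + sin(4*x)/2 + sin(k*x)/k


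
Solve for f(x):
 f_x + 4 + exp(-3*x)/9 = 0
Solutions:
 f(x) = C1 - 4*x + exp(-3*x)/27


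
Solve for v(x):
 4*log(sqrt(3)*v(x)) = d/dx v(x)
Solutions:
 -Integral(1/(2*log(_y) + log(3)), (_y, v(x)))/2 = C1 - x


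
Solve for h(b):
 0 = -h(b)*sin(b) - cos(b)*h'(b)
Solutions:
 h(b) = C1*cos(b)


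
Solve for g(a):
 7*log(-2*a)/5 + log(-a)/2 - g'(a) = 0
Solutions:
 g(a) = C1 + 19*a*log(-a)/10 + a*(-19 + 14*log(2))/10


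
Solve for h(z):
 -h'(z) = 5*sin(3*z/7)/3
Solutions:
 h(z) = C1 + 35*cos(3*z/7)/9


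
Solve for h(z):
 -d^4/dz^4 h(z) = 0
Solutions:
 h(z) = C1 + C2*z + C3*z^2 + C4*z^3


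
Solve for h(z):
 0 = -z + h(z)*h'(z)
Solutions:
 h(z) = -sqrt(C1 + z^2)
 h(z) = sqrt(C1 + z^2)


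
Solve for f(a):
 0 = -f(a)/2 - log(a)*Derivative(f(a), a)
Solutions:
 f(a) = C1*exp(-li(a)/2)


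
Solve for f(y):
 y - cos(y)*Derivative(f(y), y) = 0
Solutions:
 f(y) = C1 + Integral(y/cos(y), y)


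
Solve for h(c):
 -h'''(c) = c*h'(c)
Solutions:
 h(c) = C1 + Integral(C2*airyai(-c) + C3*airybi(-c), c)


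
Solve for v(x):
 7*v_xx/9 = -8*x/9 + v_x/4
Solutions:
 v(x) = C1 + C2*exp(9*x/28) + 16*x^2/9 + 896*x/81


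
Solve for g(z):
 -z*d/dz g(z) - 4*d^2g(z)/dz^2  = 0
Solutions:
 g(z) = C1 + C2*erf(sqrt(2)*z/4)


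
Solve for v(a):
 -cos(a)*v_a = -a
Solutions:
 v(a) = C1 + Integral(a/cos(a), a)


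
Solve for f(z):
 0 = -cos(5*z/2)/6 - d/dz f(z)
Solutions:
 f(z) = C1 - sin(5*z/2)/15


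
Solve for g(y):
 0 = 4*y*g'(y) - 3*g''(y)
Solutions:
 g(y) = C1 + C2*erfi(sqrt(6)*y/3)


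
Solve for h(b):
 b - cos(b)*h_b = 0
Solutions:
 h(b) = C1 + Integral(b/cos(b), b)


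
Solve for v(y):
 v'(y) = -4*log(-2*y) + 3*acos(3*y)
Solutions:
 v(y) = C1 - 4*y*log(-y) + 3*y*acos(3*y) - 4*y*log(2) + 4*y - sqrt(1 - 9*y^2)


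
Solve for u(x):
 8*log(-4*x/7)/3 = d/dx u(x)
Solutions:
 u(x) = C1 + 8*x*log(-x)/3 + 8*x*(-log(7) - 1 + 2*log(2))/3


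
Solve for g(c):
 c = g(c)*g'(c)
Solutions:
 g(c) = -sqrt(C1 + c^2)
 g(c) = sqrt(C1 + c^2)


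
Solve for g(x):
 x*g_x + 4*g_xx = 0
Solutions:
 g(x) = C1 + C2*erf(sqrt(2)*x/4)


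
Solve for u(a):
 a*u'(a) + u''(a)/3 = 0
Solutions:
 u(a) = C1 + C2*erf(sqrt(6)*a/2)


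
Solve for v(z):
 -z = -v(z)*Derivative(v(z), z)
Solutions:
 v(z) = -sqrt(C1 + z^2)
 v(z) = sqrt(C1 + z^2)


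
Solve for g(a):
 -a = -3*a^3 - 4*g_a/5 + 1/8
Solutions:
 g(a) = C1 - 15*a^4/16 + 5*a^2/8 + 5*a/32


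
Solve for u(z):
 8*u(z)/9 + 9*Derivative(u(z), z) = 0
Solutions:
 u(z) = C1*exp(-8*z/81)


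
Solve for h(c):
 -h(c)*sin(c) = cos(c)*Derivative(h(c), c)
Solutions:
 h(c) = C1*cos(c)


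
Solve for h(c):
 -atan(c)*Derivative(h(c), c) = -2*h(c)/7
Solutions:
 h(c) = C1*exp(2*Integral(1/atan(c), c)/7)


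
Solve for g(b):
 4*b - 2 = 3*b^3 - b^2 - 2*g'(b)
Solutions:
 g(b) = C1 + 3*b^4/8 - b^3/6 - b^2 + b


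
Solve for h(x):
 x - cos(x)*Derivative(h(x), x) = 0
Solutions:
 h(x) = C1 + Integral(x/cos(x), x)


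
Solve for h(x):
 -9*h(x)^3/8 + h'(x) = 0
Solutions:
 h(x) = -2*sqrt(-1/(C1 + 9*x))
 h(x) = 2*sqrt(-1/(C1 + 9*x))


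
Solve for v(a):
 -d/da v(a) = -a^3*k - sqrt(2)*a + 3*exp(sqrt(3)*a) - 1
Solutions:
 v(a) = C1 + a^4*k/4 + sqrt(2)*a^2/2 + a - sqrt(3)*exp(sqrt(3)*a)


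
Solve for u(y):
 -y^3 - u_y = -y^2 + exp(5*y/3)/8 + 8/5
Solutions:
 u(y) = C1 - y^4/4 + y^3/3 - 8*y/5 - 3*exp(5*y/3)/40


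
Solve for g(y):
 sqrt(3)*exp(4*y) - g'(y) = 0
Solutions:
 g(y) = C1 + sqrt(3)*exp(4*y)/4


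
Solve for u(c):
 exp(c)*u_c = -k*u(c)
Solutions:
 u(c) = C1*exp(k*exp(-c))


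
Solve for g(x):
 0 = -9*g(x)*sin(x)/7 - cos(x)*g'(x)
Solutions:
 g(x) = C1*cos(x)^(9/7)


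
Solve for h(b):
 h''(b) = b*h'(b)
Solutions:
 h(b) = C1 + C2*erfi(sqrt(2)*b/2)


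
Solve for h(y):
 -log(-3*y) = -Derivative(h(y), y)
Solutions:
 h(y) = C1 + y*log(-y) + y*(-1 + log(3))


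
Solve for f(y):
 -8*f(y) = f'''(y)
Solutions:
 f(y) = C3*exp(-2*y) + (C1*sin(sqrt(3)*y) + C2*cos(sqrt(3)*y))*exp(y)


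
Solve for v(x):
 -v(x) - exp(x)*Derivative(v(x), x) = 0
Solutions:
 v(x) = C1*exp(exp(-x))


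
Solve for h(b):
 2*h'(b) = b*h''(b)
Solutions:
 h(b) = C1 + C2*b^3


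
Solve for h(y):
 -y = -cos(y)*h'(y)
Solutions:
 h(y) = C1 + Integral(y/cos(y), y)


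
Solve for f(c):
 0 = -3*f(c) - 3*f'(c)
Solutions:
 f(c) = C1*exp(-c)


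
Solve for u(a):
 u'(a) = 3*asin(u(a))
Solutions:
 Integral(1/asin(_y), (_y, u(a))) = C1 + 3*a


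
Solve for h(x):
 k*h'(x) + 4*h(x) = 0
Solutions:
 h(x) = C1*exp(-4*x/k)


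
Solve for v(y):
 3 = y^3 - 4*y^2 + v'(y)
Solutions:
 v(y) = C1 - y^4/4 + 4*y^3/3 + 3*y


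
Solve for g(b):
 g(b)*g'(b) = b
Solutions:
 g(b) = -sqrt(C1 + b^2)
 g(b) = sqrt(C1 + b^2)


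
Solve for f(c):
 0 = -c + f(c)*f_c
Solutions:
 f(c) = -sqrt(C1 + c^2)
 f(c) = sqrt(C1 + c^2)


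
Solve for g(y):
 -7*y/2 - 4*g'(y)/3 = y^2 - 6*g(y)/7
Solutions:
 g(y) = C1*exp(9*y/14) + 7*y^2/6 + 833*y/108 + 5831/486


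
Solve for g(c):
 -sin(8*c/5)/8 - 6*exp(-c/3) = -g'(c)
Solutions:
 g(c) = C1 - 5*cos(8*c/5)/64 - 18*exp(-c/3)


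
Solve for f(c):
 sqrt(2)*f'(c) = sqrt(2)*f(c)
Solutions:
 f(c) = C1*exp(c)


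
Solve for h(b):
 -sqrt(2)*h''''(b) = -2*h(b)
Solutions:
 h(b) = C1*exp(-2^(1/8)*b) + C2*exp(2^(1/8)*b) + C3*sin(2^(1/8)*b) + C4*cos(2^(1/8)*b)


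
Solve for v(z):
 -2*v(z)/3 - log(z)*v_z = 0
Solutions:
 v(z) = C1*exp(-2*li(z)/3)


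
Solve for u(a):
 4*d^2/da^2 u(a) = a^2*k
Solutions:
 u(a) = C1 + C2*a + a^4*k/48


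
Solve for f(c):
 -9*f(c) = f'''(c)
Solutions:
 f(c) = C3*exp(-3^(2/3)*c) + (C1*sin(3*3^(1/6)*c/2) + C2*cos(3*3^(1/6)*c/2))*exp(3^(2/3)*c/2)


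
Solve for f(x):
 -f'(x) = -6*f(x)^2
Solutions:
 f(x) = -1/(C1 + 6*x)


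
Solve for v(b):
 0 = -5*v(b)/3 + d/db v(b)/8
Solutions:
 v(b) = C1*exp(40*b/3)


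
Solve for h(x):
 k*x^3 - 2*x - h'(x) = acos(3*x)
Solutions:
 h(x) = C1 + k*x^4/4 - x^2 - x*acos(3*x) + sqrt(1 - 9*x^2)/3


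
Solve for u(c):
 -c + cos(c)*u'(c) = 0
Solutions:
 u(c) = C1 + Integral(c/cos(c), c)


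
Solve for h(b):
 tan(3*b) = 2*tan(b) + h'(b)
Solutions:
 h(b) = C1 + 2*log(cos(b)) - log(cos(3*b))/3


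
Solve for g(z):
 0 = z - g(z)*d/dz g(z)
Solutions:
 g(z) = -sqrt(C1 + z^2)
 g(z) = sqrt(C1 + z^2)


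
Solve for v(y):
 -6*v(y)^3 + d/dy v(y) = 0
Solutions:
 v(y) = -sqrt(2)*sqrt(-1/(C1 + 6*y))/2
 v(y) = sqrt(2)*sqrt(-1/(C1 + 6*y))/2


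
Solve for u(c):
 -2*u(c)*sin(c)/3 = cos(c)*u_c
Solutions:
 u(c) = C1*cos(c)^(2/3)


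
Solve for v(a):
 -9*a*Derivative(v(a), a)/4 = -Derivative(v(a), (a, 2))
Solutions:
 v(a) = C1 + C2*erfi(3*sqrt(2)*a/4)


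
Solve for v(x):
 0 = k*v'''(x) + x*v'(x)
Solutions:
 v(x) = C1 + Integral(C2*airyai(x*(-1/k)^(1/3)) + C3*airybi(x*(-1/k)^(1/3)), x)


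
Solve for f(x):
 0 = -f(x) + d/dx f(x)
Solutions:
 f(x) = C1*exp(x)


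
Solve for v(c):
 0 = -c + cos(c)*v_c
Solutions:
 v(c) = C1 + Integral(c/cos(c), c)


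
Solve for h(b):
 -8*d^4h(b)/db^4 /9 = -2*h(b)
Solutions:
 h(b) = C1*exp(-sqrt(6)*b/2) + C2*exp(sqrt(6)*b/2) + C3*sin(sqrt(6)*b/2) + C4*cos(sqrt(6)*b/2)


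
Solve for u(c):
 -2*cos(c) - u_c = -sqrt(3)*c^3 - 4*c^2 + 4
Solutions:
 u(c) = C1 + sqrt(3)*c^4/4 + 4*c^3/3 - 4*c - 2*sin(c)


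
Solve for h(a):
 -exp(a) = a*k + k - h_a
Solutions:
 h(a) = C1 + a^2*k/2 + a*k + exp(a)


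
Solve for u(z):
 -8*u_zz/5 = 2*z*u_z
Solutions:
 u(z) = C1 + C2*erf(sqrt(10)*z/4)
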